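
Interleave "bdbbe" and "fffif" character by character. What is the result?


Interleaving "bdbbe" and "fffif":
  Position 0: 'b' from first, 'f' from second => "bf"
  Position 1: 'd' from first, 'f' from second => "df"
  Position 2: 'b' from first, 'f' from second => "bf"
  Position 3: 'b' from first, 'i' from second => "bi"
  Position 4: 'e' from first, 'f' from second => "ef"
Result: bfdfbfbief

bfdfbfbief


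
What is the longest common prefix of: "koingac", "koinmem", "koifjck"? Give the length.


Words: koingac, koinmem, koifjck
  Position 0: all 'k' => match
  Position 1: all 'o' => match
  Position 2: all 'i' => match
  Position 3: ('n', 'n', 'f') => mismatch, stop
LCP = "koi" (length 3)

3


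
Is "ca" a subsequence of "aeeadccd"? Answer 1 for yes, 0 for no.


Check if "ca" is a subsequence of "aeeadccd"
Greedy scan:
  Position 0 ('a'): no match needed
  Position 1 ('e'): no match needed
  Position 2 ('e'): no match needed
  Position 3 ('a'): no match needed
  Position 4 ('d'): no match needed
  Position 5 ('c'): matches sub[0] = 'c'
  Position 6 ('c'): no match needed
  Position 7 ('d'): no match needed
Only matched 1/2 characters => not a subsequence

0


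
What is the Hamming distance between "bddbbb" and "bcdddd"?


Comparing "bddbbb" and "bcdddd" position by position:
  Position 0: 'b' vs 'b' => same
  Position 1: 'd' vs 'c' => differ
  Position 2: 'd' vs 'd' => same
  Position 3: 'b' vs 'd' => differ
  Position 4: 'b' vs 'd' => differ
  Position 5: 'b' vs 'd' => differ
Total differences (Hamming distance): 4

4


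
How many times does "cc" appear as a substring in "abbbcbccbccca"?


Searching for "cc" in "abbbcbccbccca"
Scanning each position:
  Position 0: "ab" => no
  Position 1: "bb" => no
  Position 2: "bb" => no
  Position 3: "bc" => no
  Position 4: "cb" => no
  Position 5: "bc" => no
  Position 6: "cc" => MATCH
  Position 7: "cb" => no
  Position 8: "bc" => no
  Position 9: "cc" => MATCH
  Position 10: "cc" => MATCH
  Position 11: "ca" => no
Total occurrences: 3

3


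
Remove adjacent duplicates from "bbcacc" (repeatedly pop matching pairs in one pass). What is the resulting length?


Input: bbcacc
Stack-based adjacent duplicate removal:
  Read 'b': push. Stack: b
  Read 'b': matches stack top 'b' => pop. Stack: (empty)
  Read 'c': push. Stack: c
  Read 'a': push. Stack: ca
  Read 'c': push. Stack: cac
  Read 'c': matches stack top 'c' => pop. Stack: ca
Final stack: "ca" (length 2)

2


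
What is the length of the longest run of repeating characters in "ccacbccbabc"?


Input: "ccacbccbabc"
Scanning for longest run:
  Position 1 ('c'): continues run of 'c', length=2
  Position 2 ('a'): new char, reset run to 1
  Position 3 ('c'): new char, reset run to 1
  Position 4 ('b'): new char, reset run to 1
  Position 5 ('c'): new char, reset run to 1
  Position 6 ('c'): continues run of 'c', length=2
  Position 7 ('b'): new char, reset run to 1
  Position 8 ('a'): new char, reset run to 1
  Position 9 ('b'): new char, reset run to 1
  Position 10 ('c'): new char, reset run to 1
Longest run: 'c' with length 2

2


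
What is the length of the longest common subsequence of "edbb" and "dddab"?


LCS of "edbb" and "dddab"
DP table:
           d    d    d    a    b
      0    0    0    0    0    0
  e   0    0    0    0    0    0
  d   0    1    1    1    1    1
  b   0    1    1    1    1    2
  b   0    1    1    1    1    2
LCS length = dp[4][5] = 2

2


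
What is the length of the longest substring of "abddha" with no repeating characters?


Input: "abddha"
Sliding window (track last position of each char):
  Position 0 ('a'): window [0,0] length 1 -- new best
  Position 1 ('b'): window [0,1] length 2 -- new best
  Position 2 ('d'): window [0,2] length 3 -- new best
  Position 3 ('d'): repeat (last at 2), move window start to 3
  Position 3 ('d'): window [3,3] length 1
  Position 4 ('h'): window [3,4] length 2
  Position 5 ('a'): window [3,5] length 3
Longest substring with no repeats: "abd" with length 3

3


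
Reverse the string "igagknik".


Input: igagknik
Reading characters right to left:
  Position 7: 'k'
  Position 6: 'i'
  Position 5: 'n'
  Position 4: 'k'
  Position 3: 'g'
  Position 2: 'a'
  Position 1: 'g'
  Position 0: 'i'
Reversed: kinkgagi

kinkgagi


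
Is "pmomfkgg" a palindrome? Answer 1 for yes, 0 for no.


Input: pmomfkgg
Reversed: ggkfmomp
  Compare pos 0 ('p') with pos 7 ('g'): MISMATCH
  Compare pos 1 ('m') with pos 6 ('g'): MISMATCH
  Compare pos 2 ('o') with pos 5 ('k'): MISMATCH
  Compare pos 3 ('m') with pos 4 ('f'): MISMATCH
Result: not a palindrome

0


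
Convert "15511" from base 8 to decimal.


Input: "15511" in base 8
Positional expansion:
  Digit '1' (value 1) x 8^4 = 4096
  Digit '5' (value 5) x 8^3 = 2560
  Digit '5' (value 5) x 8^2 = 320
  Digit '1' (value 1) x 8^1 = 8
  Digit '1' (value 1) x 8^0 = 1
Sum = 6985

6985


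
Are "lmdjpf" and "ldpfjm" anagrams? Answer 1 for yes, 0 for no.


Strings: "lmdjpf", "ldpfjm"
Sorted first:  dfjlmp
Sorted second: dfjlmp
Sorted forms match => anagrams

1


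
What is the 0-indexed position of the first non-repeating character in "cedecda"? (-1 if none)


Input: cedecda
Character frequencies:
  'a': 1
  'c': 2
  'd': 2
  'e': 2
Scanning left to right for freq == 1:
  Position 0 ('c'): freq=2, skip
  Position 1 ('e'): freq=2, skip
  Position 2 ('d'): freq=2, skip
  Position 3 ('e'): freq=2, skip
  Position 4 ('c'): freq=2, skip
  Position 5 ('d'): freq=2, skip
  Position 6 ('a'): unique! => answer = 6

6


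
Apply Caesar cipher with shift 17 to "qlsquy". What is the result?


Caesar cipher: shift "qlsquy" by 17
  'q' (pos 16) + 17 = pos 7 = 'h'
  'l' (pos 11) + 17 = pos 2 = 'c'
  's' (pos 18) + 17 = pos 9 = 'j'
  'q' (pos 16) + 17 = pos 7 = 'h'
  'u' (pos 20) + 17 = pos 11 = 'l'
  'y' (pos 24) + 17 = pos 15 = 'p'
Result: hcjhlp

hcjhlp


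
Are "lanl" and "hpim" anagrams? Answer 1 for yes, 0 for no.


Strings: "lanl", "hpim"
Sorted first:  alln
Sorted second: himp
Differ at position 0: 'a' vs 'h' => not anagrams

0


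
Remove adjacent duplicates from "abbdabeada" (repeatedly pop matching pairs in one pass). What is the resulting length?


Input: abbdabeada
Stack-based adjacent duplicate removal:
  Read 'a': push. Stack: a
  Read 'b': push. Stack: ab
  Read 'b': matches stack top 'b' => pop. Stack: a
  Read 'd': push. Stack: ad
  Read 'a': push. Stack: ada
  Read 'b': push. Stack: adab
  Read 'e': push. Stack: adabe
  Read 'a': push. Stack: adabea
  Read 'd': push. Stack: adabead
  Read 'a': push. Stack: adabeada
Final stack: "adabeada" (length 8)

8


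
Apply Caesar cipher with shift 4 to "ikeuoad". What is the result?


Caesar cipher: shift "ikeuoad" by 4
  'i' (pos 8) + 4 = pos 12 = 'm'
  'k' (pos 10) + 4 = pos 14 = 'o'
  'e' (pos 4) + 4 = pos 8 = 'i'
  'u' (pos 20) + 4 = pos 24 = 'y'
  'o' (pos 14) + 4 = pos 18 = 's'
  'a' (pos 0) + 4 = pos 4 = 'e'
  'd' (pos 3) + 4 = pos 7 = 'h'
Result: moiyseh

moiyseh


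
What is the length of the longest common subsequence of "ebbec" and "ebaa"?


LCS of "ebbec" and "ebaa"
DP table:
           e    b    a    a
      0    0    0    0    0
  e   0    1    1    1    1
  b   0    1    2    2    2
  b   0    1    2    2    2
  e   0    1    2    2    2
  c   0    1    2    2    2
LCS length = dp[5][4] = 2

2


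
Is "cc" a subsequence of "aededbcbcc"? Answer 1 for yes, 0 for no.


Check if "cc" is a subsequence of "aededbcbcc"
Greedy scan:
  Position 0 ('a'): no match needed
  Position 1 ('e'): no match needed
  Position 2 ('d'): no match needed
  Position 3 ('e'): no match needed
  Position 4 ('d'): no match needed
  Position 5 ('b'): no match needed
  Position 6 ('c'): matches sub[0] = 'c'
  Position 7 ('b'): no match needed
  Position 8 ('c'): matches sub[1] = 'c'
  Position 9 ('c'): no match needed
All 2 characters matched => is a subsequence

1


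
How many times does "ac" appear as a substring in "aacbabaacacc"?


Searching for "ac" in "aacbabaacacc"
Scanning each position:
  Position 0: "aa" => no
  Position 1: "ac" => MATCH
  Position 2: "cb" => no
  Position 3: "ba" => no
  Position 4: "ab" => no
  Position 5: "ba" => no
  Position 6: "aa" => no
  Position 7: "ac" => MATCH
  Position 8: "ca" => no
  Position 9: "ac" => MATCH
  Position 10: "cc" => no
Total occurrences: 3

3


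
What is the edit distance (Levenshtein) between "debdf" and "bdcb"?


Computing edit distance: "debdf" -> "bdcb"
DP table:
           b    d    c    b
      0    1    2    3    4
  d   1    1    1    2    3
  e   2    2    2    2    3
  b   3    2    3    3    2
  d   4    3    2    3    3
  f   5    4    3    3    4
Edit distance = dp[5][4] = 4

4


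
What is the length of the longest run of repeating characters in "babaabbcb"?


Input: "babaabbcb"
Scanning for longest run:
  Position 1 ('a'): new char, reset run to 1
  Position 2 ('b'): new char, reset run to 1
  Position 3 ('a'): new char, reset run to 1
  Position 4 ('a'): continues run of 'a', length=2
  Position 5 ('b'): new char, reset run to 1
  Position 6 ('b'): continues run of 'b', length=2
  Position 7 ('c'): new char, reset run to 1
  Position 8 ('b'): new char, reset run to 1
Longest run: 'a' with length 2

2


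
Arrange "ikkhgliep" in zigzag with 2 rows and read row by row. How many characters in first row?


Zigzag "ikkhgliep" into 2 rows:
Placing characters:
  'i' => row 0
  'k' => row 1
  'k' => row 0
  'h' => row 1
  'g' => row 0
  'l' => row 1
  'i' => row 0
  'e' => row 1
  'p' => row 0
Rows:
  Row 0: "ikgip"
  Row 1: "khle"
First row length: 5

5


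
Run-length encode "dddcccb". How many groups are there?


Input: dddcccb
Scanning for consecutive runs:
  Group 1: 'd' x 3 (positions 0-2)
  Group 2: 'c' x 3 (positions 3-5)
  Group 3: 'b' x 1 (positions 6-6)
Total groups: 3

3


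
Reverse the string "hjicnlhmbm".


Input: hjicnlhmbm
Reading characters right to left:
  Position 9: 'm'
  Position 8: 'b'
  Position 7: 'm'
  Position 6: 'h'
  Position 5: 'l'
  Position 4: 'n'
  Position 3: 'c'
  Position 2: 'i'
  Position 1: 'j'
  Position 0: 'h'
Reversed: mbmhlncijh

mbmhlncijh


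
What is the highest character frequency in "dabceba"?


Input: dabceba
Character counts:
  'a': 2
  'b': 2
  'c': 1
  'd': 1
  'e': 1
Maximum frequency: 2

2


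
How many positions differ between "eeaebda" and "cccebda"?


Comparing "eeaebda" and "cccebda" position by position:
  Position 0: 'e' vs 'c' => DIFFER
  Position 1: 'e' vs 'c' => DIFFER
  Position 2: 'a' vs 'c' => DIFFER
  Position 3: 'e' vs 'e' => same
  Position 4: 'b' vs 'b' => same
  Position 5: 'd' vs 'd' => same
  Position 6: 'a' vs 'a' => same
Positions that differ: 3

3


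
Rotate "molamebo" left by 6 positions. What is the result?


Input: "molamebo", rotate left by 6
First 6 characters: "molame"
Remaining characters: "bo"
Concatenate remaining + first: "bo" + "molame" = "bomolame"

bomolame


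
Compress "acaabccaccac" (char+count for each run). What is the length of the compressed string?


Input: acaabccaccac
Runs:
  'a' x 1 => "a1"
  'c' x 1 => "c1"
  'a' x 2 => "a2"
  'b' x 1 => "b1"
  'c' x 2 => "c2"
  'a' x 1 => "a1"
  'c' x 2 => "c2"
  'a' x 1 => "a1"
  'c' x 1 => "c1"
Compressed: "a1c1a2b1c2a1c2a1c1"
Compressed length: 18

18


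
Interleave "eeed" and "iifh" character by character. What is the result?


Interleaving "eeed" and "iifh":
  Position 0: 'e' from first, 'i' from second => "ei"
  Position 1: 'e' from first, 'i' from second => "ei"
  Position 2: 'e' from first, 'f' from second => "ef"
  Position 3: 'd' from first, 'h' from second => "dh"
Result: eieiefdh

eieiefdh


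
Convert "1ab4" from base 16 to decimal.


Input: "1ab4" in base 16
Positional expansion:
  Digit '1' (value 1) x 16^3 = 4096
  Digit 'a' (value 10) x 16^2 = 2560
  Digit 'b' (value 11) x 16^1 = 176
  Digit '4' (value 4) x 16^0 = 4
Sum = 6836

6836


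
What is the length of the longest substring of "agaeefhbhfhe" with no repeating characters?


Input: "agaeefhbhfhe"
Sliding window (track last position of each char):
  Position 0 ('a'): window [0,0] length 1 -- new best
  Position 1 ('g'): window [0,1] length 2 -- new best
  Position 2 ('a'): repeat (last at 0), move window start to 1
  Position 2 ('a'): window [1,2] length 2
  Position 3 ('e'): window [1,3] length 3 -- new best
  Position 4 ('e'): repeat (last at 3), move window start to 4
  Position 4 ('e'): window [4,4] length 1
  Position 5 ('f'): window [4,5] length 2
  Position 6 ('h'): window [4,6] length 3
  Position 7 ('b'): window [4,7] length 4 -- new best
  Position 8 ('h'): repeat (last at 6), move window start to 7
  Position 8 ('h'): window [7,8] length 2
  Position 9 ('f'): window [7,9] length 3
  Position 10 ('h'): repeat (last at 8), move window start to 9
  Position 10 ('h'): window [9,10] length 2
  Position 11 ('e'): window [9,11] length 3
Longest substring with no repeats: "efhb" with length 4

4


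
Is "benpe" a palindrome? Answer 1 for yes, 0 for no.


Input: benpe
Reversed: epneb
  Compare pos 0 ('b') with pos 4 ('e'): MISMATCH
  Compare pos 1 ('e') with pos 3 ('p'): MISMATCH
Result: not a palindrome

0


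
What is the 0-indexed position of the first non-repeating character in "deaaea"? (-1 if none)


Input: deaaea
Character frequencies:
  'a': 3
  'd': 1
  'e': 2
Scanning left to right for freq == 1:
  Position 0 ('d'): unique! => answer = 0

0


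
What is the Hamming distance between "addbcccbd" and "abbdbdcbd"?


Comparing "addbcccbd" and "abbdbdcbd" position by position:
  Position 0: 'a' vs 'a' => same
  Position 1: 'd' vs 'b' => differ
  Position 2: 'd' vs 'b' => differ
  Position 3: 'b' vs 'd' => differ
  Position 4: 'c' vs 'b' => differ
  Position 5: 'c' vs 'd' => differ
  Position 6: 'c' vs 'c' => same
  Position 7: 'b' vs 'b' => same
  Position 8: 'd' vs 'd' => same
Total differences (Hamming distance): 5

5


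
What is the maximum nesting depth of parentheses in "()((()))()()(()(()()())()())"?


Input: "()((()))()()(()(()()())()())"
Tracking depth:
  Position 0 '(': depth becomes 1
  Position 1 ')': depth becomes 0
  Position 2 '(': depth becomes 1
  Position 3 '(': depth becomes 2
  Position 4 '(': depth becomes 3
  Position 5 ')': depth becomes 2
  Position 6 ')': depth becomes 1
  Position 7 ')': depth becomes 0
  Position 8 '(': depth becomes 1
  Position 9 ')': depth becomes 0
  Position 10 '(': depth becomes 1
  Position 11 ')': depth becomes 0
  Position 12 '(': depth becomes 1
  Position 13 '(': depth becomes 2
  Position 14 ')': depth becomes 1
  Position 15 '(': depth becomes 2
  Position 16 '(': depth becomes 3
  Position 17 ')': depth becomes 2
  Position 18 '(': depth becomes 3
  Position 19 ')': depth becomes 2
  Position 20 '(': depth becomes 3
  Position 21 ')': depth becomes 2
  Position 22 ')': depth becomes 1
  Position 23 '(': depth becomes 2
  Position 24 ')': depth becomes 1
  Position 25 '(': depth becomes 2
  Position 26 ')': depth becomes 1
  Position 27 ')': depth becomes 0
Maximum depth reached: 3

3


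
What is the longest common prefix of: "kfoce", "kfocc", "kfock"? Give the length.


Words: kfoce, kfocc, kfock
  Position 0: all 'k' => match
  Position 1: all 'f' => match
  Position 2: all 'o' => match
  Position 3: all 'c' => match
  Position 4: ('e', 'c', 'k') => mismatch, stop
LCP = "kfoc" (length 4)

4


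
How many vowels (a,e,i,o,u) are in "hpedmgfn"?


Input: hpedmgfn
Checking each character:
  'h' at position 0: consonant
  'p' at position 1: consonant
  'e' at position 2: vowel (running total: 1)
  'd' at position 3: consonant
  'm' at position 4: consonant
  'g' at position 5: consonant
  'f' at position 6: consonant
  'n' at position 7: consonant
Total vowels: 1

1


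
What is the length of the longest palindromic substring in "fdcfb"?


Input: "fdcfb"
Checking substrings for palindromes:
  No multi-char palindromic substrings found
Longest palindromic substring: "f" with length 1

1


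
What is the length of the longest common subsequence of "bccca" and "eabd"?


LCS of "bccca" and "eabd"
DP table:
           e    a    b    d
      0    0    0    0    0
  b   0    0    0    1    1
  c   0    0    0    1    1
  c   0    0    0    1    1
  c   0    0    0    1    1
  a   0    0    1    1    1
LCS length = dp[5][4] = 1

1


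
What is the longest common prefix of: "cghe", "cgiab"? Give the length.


Words: cghe, cgiab
  Position 0: all 'c' => match
  Position 1: all 'g' => match
  Position 2: ('h', 'i') => mismatch, stop
LCP = "cg" (length 2)

2


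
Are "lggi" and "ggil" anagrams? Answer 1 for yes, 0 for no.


Strings: "lggi", "ggil"
Sorted first:  ggil
Sorted second: ggil
Sorted forms match => anagrams

1


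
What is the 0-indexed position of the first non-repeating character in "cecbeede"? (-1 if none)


Input: cecbeede
Character frequencies:
  'b': 1
  'c': 2
  'd': 1
  'e': 4
Scanning left to right for freq == 1:
  Position 0 ('c'): freq=2, skip
  Position 1 ('e'): freq=4, skip
  Position 2 ('c'): freq=2, skip
  Position 3 ('b'): unique! => answer = 3

3


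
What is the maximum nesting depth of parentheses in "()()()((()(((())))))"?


Input: "()()()((()(((())))))"
Tracking depth:
  Position 0 '(': depth becomes 1
  Position 1 ')': depth becomes 0
  Position 2 '(': depth becomes 1
  Position 3 ')': depth becomes 0
  Position 4 '(': depth becomes 1
  Position 5 ')': depth becomes 0
  Position 6 '(': depth becomes 1
  Position 7 '(': depth becomes 2
  Position 8 '(': depth becomes 3
  Position 9 ')': depth becomes 2
  Position 10 '(': depth becomes 3
  Position 11 '(': depth becomes 4
  Position 12 '(': depth becomes 5
  Position 13 '(': depth becomes 6
  Position 14 ')': depth becomes 5
  Position 15 ')': depth becomes 4
  Position 16 ')': depth becomes 3
  Position 17 ')': depth becomes 2
  Position 18 ')': depth becomes 1
  Position 19 ')': depth becomes 0
Maximum depth reached: 6

6


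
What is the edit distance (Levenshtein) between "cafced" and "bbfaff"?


Computing edit distance: "cafced" -> "bbfaff"
DP table:
           b    b    f    a    f    f
      0    1    2    3    4    5    6
  c   1    1    2    3    4    5    6
  a   2    2    2    3    3    4    5
  f   3    3    3    2    3    3    4
  c   4    4    4    3    3    4    4
  e   5    5    5    4    4    4    5
  d   6    6    6    5    5    5    5
Edit distance = dp[6][6] = 5

5


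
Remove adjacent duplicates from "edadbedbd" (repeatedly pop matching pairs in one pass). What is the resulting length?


Input: edadbedbd
Stack-based adjacent duplicate removal:
  Read 'e': push. Stack: e
  Read 'd': push. Stack: ed
  Read 'a': push. Stack: eda
  Read 'd': push. Stack: edad
  Read 'b': push. Stack: edadb
  Read 'e': push. Stack: edadbe
  Read 'd': push. Stack: edadbed
  Read 'b': push. Stack: edadbedb
  Read 'd': push. Stack: edadbedbd
Final stack: "edadbedbd" (length 9)

9


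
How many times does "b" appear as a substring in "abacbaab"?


Searching for "b" in "abacbaab"
Scanning each position:
  Position 0: "a" => no
  Position 1: "b" => MATCH
  Position 2: "a" => no
  Position 3: "c" => no
  Position 4: "b" => MATCH
  Position 5: "a" => no
  Position 6: "a" => no
  Position 7: "b" => MATCH
Total occurrences: 3

3


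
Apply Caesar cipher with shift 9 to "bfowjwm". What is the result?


Caesar cipher: shift "bfowjwm" by 9
  'b' (pos 1) + 9 = pos 10 = 'k'
  'f' (pos 5) + 9 = pos 14 = 'o'
  'o' (pos 14) + 9 = pos 23 = 'x'
  'w' (pos 22) + 9 = pos 5 = 'f'
  'j' (pos 9) + 9 = pos 18 = 's'
  'w' (pos 22) + 9 = pos 5 = 'f'
  'm' (pos 12) + 9 = pos 21 = 'v'
Result: koxfsfv

koxfsfv


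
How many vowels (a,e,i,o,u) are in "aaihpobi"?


Input: aaihpobi
Checking each character:
  'a' at position 0: vowel (running total: 1)
  'a' at position 1: vowel (running total: 2)
  'i' at position 2: vowel (running total: 3)
  'h' at position 3: consonant
  'p' at position 4: consonant
  'o' at position 5: vowel (running total: 4)
  'b' at position 6: consonant
  'i' at position 7: vowel (running total: 5)
Total vowels: 5

5


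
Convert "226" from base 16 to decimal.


Input: "226" in base 16
Positional expansion:
  Digit '2' (value 2) x 16^2 = 512
  Digit '2' (value 2) x 16^1 = 32
  Digit '6' (value 6) x 16^0 = 6
Sum = 550

550


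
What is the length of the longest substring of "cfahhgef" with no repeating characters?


Input: "cfahhgef"
Sliding window (track last position of each char):
  Position 0 ('c'): window [0,0] length 1 -- new best
  Position 1 ('f'): window [0,1] length 2 -- new best
  Position 2 ('a'): window [0,2] length 3 -- new best
  Position 3 ('h'): window [0,3] length 4 -- new best
  Position 4 ('h'): repeat (last at 3), move window start to 4
  Position 4 ('h'): window [4,4] length 1
  Position 5 ('g'): window [4,5] length 2
  Position 6 ('e'): window [4,6] length 3
  Position 7 ('f'): window [4,7] length 4
Longest substring with no repeats: "cfah" with length 4

4


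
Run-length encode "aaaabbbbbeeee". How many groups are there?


Input: aaaabbbbbeeee
Scanning for consecutive runs:
  Group 1: 'a' x 4 (positions 0-3)
  Group 2: 'b' x 5 (positions 4-8)
  Group 3: 'e' x 4 (positions 9-12)
Total groups: 3

3


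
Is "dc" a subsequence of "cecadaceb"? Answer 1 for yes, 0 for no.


Check if "dc" is a subsequence of "cecadaceb"
Greedy scan:
  Position 0 ('c'): no match needed
  Position 1 ('e'): no match needed
  Position 2 ('c'): no match needed
  Position 3 ('a'): no match needed
  Position 4 ('d'): matches sub[0] = 'd'
  Position 5 ('a'): no match needed
  Position 6 ('c'): matches sub[1] = 'c'
  Position 7 ('e'): no match needed
  Position 8 ('b'): no match needed
All 2 characters matched => is a subsequence

1


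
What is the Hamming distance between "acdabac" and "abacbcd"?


Comparing "acdabac" and "abacbcd" position by position:
  Position 0: 'a' vs 'a' => same
  Position 1: 'c' vs 'b' => differ
  Position 2: 'd' vs 'a' => differ
  Position 3: 'a' vs 'c' => differ
  Position 4: 'b' vs 'b' => same
  Position 5: 'a' vs 'c' => differ
  Position 6: 'c' vs 'd' => differ
Total differences (Hamming distance): 5

5


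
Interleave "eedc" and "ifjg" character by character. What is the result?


Interleaving "eedc" and "ifjg":
  Position 0: 'e' from first, 'i' from second => "ei"
  Position 1: 'e' from first, 'f' from second => "ef"
  Position 2: 'd' from first, 'j' from second => "dj"
  Position 3: 'c' from first, 'g' from second => "cg"
Result: eiefdjcg

eiefdjcg


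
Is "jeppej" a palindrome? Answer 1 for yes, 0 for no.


Input: jeppej
Reversed: jeppej
  Compare pos 0 ('j') with pos 5 ('j'): match
  Compare pos 1 ('e') with pos 4 ('e'): match
  Compare pos 2 ('p') with pos 3 ('p'): match
Result: palindrome

1


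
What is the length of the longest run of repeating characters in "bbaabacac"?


Input: "bbaabacac"
Scanning for longest run:
  Position 1 ('b'): continues run of 'b', length=2
  Position 2 ('a'): new char, reset run to 1
  Position 3 ('a'): continues run of 'a', length=2
  Position 4 ('b'): new char, reset run to 1
  Position 5 ('a'): new char, reset run to 1
  Position 6 ('c'): new char, reset run to 1
  Position 7 ('a'): new char, reset run to 1
  Position 8 ('c'): new char, reset run to 1
Longest run: 'b' with length 2

2


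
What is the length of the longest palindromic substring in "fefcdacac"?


Input: "fefcdacac"
Checking substrings for palindromes:
  [0:3] "fef" (len 3) => palindrome
  [5:8] "aca" (len 3) => palindrome
  [6:9] "cac" (len 3) => palindrome
Longest palindromic substring: "fef" with length 3

3


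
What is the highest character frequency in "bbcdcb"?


Input: bbcdcb
Character counts:
  'b': 3
  'c': 2
  'd': 1
Maximum frequency: 3

3


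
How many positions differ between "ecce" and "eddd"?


Comparing "ecce" and "eddd" position by position:
  Position 0: 'e' vs 'e' => same
  Position 1: 'c' vs 'd' => DIFFER
  Position 2: 'c' vs 'd' => DIFFER
  Position 3: 'e' vs 'd' => DIFFER
Positions that differ: 3

3


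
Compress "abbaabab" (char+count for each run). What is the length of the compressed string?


Input: abbaabab
Runs:
  'a' x 1 => "a1"
  'b' x 2 => "b2"
  'a' x 2 => "a2"
  'b' x 1 => "b1"
  'a' x 1 => "a1"
  'b' x 1 => "b1"
Compressed: "a1b2a2b1a1b1"
Compressed length: 12

12


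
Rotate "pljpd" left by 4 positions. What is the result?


Input: "pljpd", rotate left by 4
First 4 characters: "pljp"
Remaining characters: "d"
Concatenate remaining + first: "d" + "pljp" = "dpljp"

dpljp


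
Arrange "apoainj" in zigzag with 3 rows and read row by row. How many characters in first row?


Zigzag "apoainj" into 3 rows:
Placing characters:
  'a' => row 0
  'p' => row 1
  'o' => row 2
  'a' => row 1
  'i' => row 0
  'n' => row 1
  'j' => row 2
Rows:
  Row 0: "ai"
  Row 1: "pan"
  Row 2: "oj"
First row length: 2

2


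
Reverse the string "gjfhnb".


Input: gjfhnb
Reading characters right to left:
  Position 5: 'b'
  Position 4: 'n'
  Position 3: 'h'
  Position 2: 'f'
  Position 1: 'j'
  Position 0: 'g'
Reversed: bnhfjg

bnhfjg


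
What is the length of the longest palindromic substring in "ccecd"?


Input: "ccecd"
Checking substrings for palindromes:
  [1:4] "cec" (len 3) => palindrome
  [0:2] "cc" (len 2) => palindrome
Longest palindromic substring: "cec" with length 3

3


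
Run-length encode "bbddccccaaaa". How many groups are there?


Input: bbddccccaaaa
Scanning for consecutive runs:
  Group 1: 'b' x 2 (positions 0-1)
  Group 2: 'd' x 2 (positions 2-3)
  Group 3: 'c' x 4 (positions 4-7)
  Group 4: 'a' x 4 (positions 8-11)
Total groups: 4

4


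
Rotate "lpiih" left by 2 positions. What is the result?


Input: "lpiih", rotate left by 2
First 2 characters: "lp"
Remaining characters: "iih"
Concatenate remaining + first: "iih" + "lp" = "iihlp"

iihlp


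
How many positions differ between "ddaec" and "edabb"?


Comparing "ddaec" and "edabb" position by position:
  Position 0: 'd' vs 'e' => DIFFER
  Position 1: 'd' vs 'd' => same
  Position 2: 'a' vs 'a' => same
  Position 3: 'e' vs 'b' => DIFFER
  Position 4: 'c' vs 'b' => DIFFER
Positions that differ: 3

3


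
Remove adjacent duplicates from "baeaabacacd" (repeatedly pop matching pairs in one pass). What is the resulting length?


Input: baeaabacacd
Stack-based adjacent duplicate removal:
  Read 'b': push. Stack: b
  Read 'a': push. Stack: ba
  Read 'e': push. Stack: bae
  Read 'a': push. Stack: baea
  Read 'a': matches stack top 'a' => pop. Stack: bae
  Read 'b': push. Stack: baeb
  Read 'a': push. Stack: baeba
  Read 'c': push. Stack: baebac
  Read 'a': push. Stack: baebaca
  Read 'c': push. Stack: baebacac
  Read 'd': push. Stack: baebacacd
Final stack: "baebacacd" (length 9)

9


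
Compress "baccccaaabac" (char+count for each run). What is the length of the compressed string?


Input: baccccaaabac
Runs:
  'b' x 1 => "b1"
  'a' x 1 => "a1"
  'c' x 4 => "c4"
  'a' x 3 => "a3"
  'b' x 1 => "b1"
  'a' x 1 => "a1"
  'c' x 1 => "c1"
Compressed: "b1a1c4a3b1a1c1"
Compressed length: 14

14


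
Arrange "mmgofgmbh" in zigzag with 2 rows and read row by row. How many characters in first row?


Zigzag "mmgofgmbh" into 2 rows:
Placing characters:
  'm' => row 0
  'm' => row 1
  'g' => row 0
  'o' => row 1
  'f' => row 0
  'g' => row 1
  'm' => row 0
  'b' => row 1
  'h' => row 0
Rows:
  Row 0: "mgfmh"
  Row 1: "mogb"
First row length: 5

5


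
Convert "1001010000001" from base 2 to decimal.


Input: "1001010000001" in base 2
Positional expansion:
  Digit '1' (value 1) x 2^12 = 4096
  Digit '0' (value 0) x 2^11 = 0
  Digit '0' (value 0) x 2^10 = 0
  Digit '1' (value 1) x 2^9 = 512
  Digit '0' (value 0) x 2^8 = 0
  Digit '1' (value 1) x 2^7 = 128
  Digit '0' (value 0) x 2^6 = 0
  Digit '0' (value 0) x 2^5 = 0
  Digit '0' (value 0) x 2^4 = 0
  Digit '0' (value 0) x 2^3 = 0
  Digit '0' (value 0) x 2^2 = 0
  Digit '0' (value 0) x 2^1 = 0
  Digit '1' (value 1) x 2^0 = 1
Sum = 4737

4737


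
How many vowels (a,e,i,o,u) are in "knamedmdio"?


Input: knamedmdio
Checking each character:
  'k' at position 0: consonant
  'n' at position 1: consonant
  'a' at position 2: vowel (running total: 1)
  'm' at position 3: consonant
  'e' at position 4: vowel (running total: 2)
  'd' at position 5: consonant
  'm' at position 6: consonant
  'd' at position 7: consonant
  'i' at position 8: vowel (running total: 3)
  'o' at position 9: vowel (running total: 4)
Total vowels: 4

4


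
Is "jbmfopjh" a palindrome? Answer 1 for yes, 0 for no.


Input: jbmfopjh
Reversed: hjpofmbj
  Compare pos 0 ('j') with pos 7 ('h'): MISMATCH
  Compare pos 1 ('b') with pos 6 ('j'): MISMATCH
  Compare pos 2 ('m') with pos 5 ('p'): MISMATCH
  Compare pos 3 ('f') with pos 4 ('o'): MISMATCH
Result: not a palindrome

0


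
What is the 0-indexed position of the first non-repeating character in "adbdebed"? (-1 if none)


Input: adbdebed
Character frequencies:
  'a': 1
  'b': 2
  'd': 3
  'e': 2
Scanning left to right for freq == 1:
  Position 0 ('a'): unique! => answer = 0

0


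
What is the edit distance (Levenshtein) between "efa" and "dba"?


Computing edit distance: "efa" -> "dba"
DP table:
           d    b    a
      0    1    2    3
  e   1    1    2    3
  f   2    2    2    3
  a   3    3    3    2
Edit distance = dp[3][3] = 2

2


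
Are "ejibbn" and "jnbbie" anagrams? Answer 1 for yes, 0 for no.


Strings: "ejibbn", "jnbbie"
Sorted first:  bbeijn
Sorted second: bbeijn
Sorted forms match => anagrams

1


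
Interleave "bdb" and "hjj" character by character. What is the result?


Interleaving "bdb" and "hjj":
  Position 0: 'b' from first, 'h' from second => "bh"
  Position 1: 'd' from first, 'j' from second => "dj"
  Position 2: 'b' from first, 'j' from second => "bj"
Result: bhdjbj

bhdjbj


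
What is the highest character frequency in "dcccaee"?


Input: dcccaee
Character counts:
  'a': 1
  'c': 3
  'd': 1
  'e': 2
Maximum frequency: 3

3


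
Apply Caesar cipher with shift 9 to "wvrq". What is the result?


Caesar cipher: shift "wvrq" by 9
  'w' (pos 22) + 9 = pos 5 = 'f'
  'v' (pos 21) + 9 = pos 4 = 'e'
  'r' (pos 17) + 9 = pos 0 = 'a'
  'q' (pos 16) + 9 = pos 25 = 'z'
Result: feaz

feaz


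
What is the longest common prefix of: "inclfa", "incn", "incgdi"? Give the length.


Words: inclfa, incn, incgdi
  Position 0: all 'i' => match
  Position 1: all 'n' => match
  Position 2: all 'c' => match
  Position 3: ('l', 'n', 'g') => mismatch, stop
LCP = "inc" (length 3)

3


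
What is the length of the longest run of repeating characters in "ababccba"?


Input: "ababccba"
Scanning for longest run:
  Position 1 ('b'): new char, reset run to 1
  Position 2 ('a'): new char, reset run to 1
  Position 3 ('b'): new char, reset run to 1
  Position 4 ('c'): new char, reset run to 1
  Position 5 ('c'): continues run of 'c', length=2
  Position 6 ('b'): new char, reset run to 1
  Position 7 ('a'): new char, reset run to 1
Longest run: 'c' with length 2

2


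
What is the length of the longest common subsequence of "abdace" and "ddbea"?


LCS of "abdace" and "ddbea"
DP table:
           d    d    b    e    a
      0    0    0    0    0    0
  a   0    0    0    0    0    1
  b   0    0    0    1    1    1
  d   0    1    1    1    1    1
  a   0    1    1    1    1    2
  c   0    1    1    1    1    2
  e   0    1    1    1    2    2
LCS length = dp[6][5] = 2

2


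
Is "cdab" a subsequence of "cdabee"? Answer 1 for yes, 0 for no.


Check if "cdab" is a subsequence of "cdabee"
Greedy scan:
  Position 0 ('c'): matches sub[0] = 'c'
  Position 1 ('d'): matches sub[1] = 'd'
  Position 2 ('a'): matches sub[2] = 'a'
  Position 3 ('b'): matches sub[3] = 'b'
  Position 4 ('e'): no match needed
  Position 5 ('e'): no match needed
All 4 characters matched => is a subsequence

1


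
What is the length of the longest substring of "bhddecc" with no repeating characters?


Input: "bhddecc"
Sliding window (track last position of each char):
  Position 0 ('b'): window [0,0] length 1 -- new best
  Position 1 ('h'): window [0,1] length 2 -- new best
  Position 2 ('d'): window [0,2] length 3 -- new best
  Position 3 ('d'): repeat (last at 2), move window start to 3
  Position 3 ('d'): window [3,3] length 1
  Position 4 ('e'): window [3,4] length 2
  Position 5 ('c'): window [3,5] length 3
  Position 6 ('c'): repeat (last at 5), move window start to 6
  Position 6 ('c'): window [6,6] length 1
Longest substring with no repeats: "bhd" with length 3

3


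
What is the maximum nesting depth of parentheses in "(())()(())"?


Input: "(())()(())"
Tracking depth:
  Position 0 '(': depth becomes 1
  Position 1 '(': depth becomes 2
  Position 2 ')': depth becomes 1
  Position 3 ')': depth becomes 0
  Position 4 '(': depth becomes 1
  Position 5 ')': depth becomes 0
  Position 6 '(': depth becomes 1
  Position 7 '(': depth becomes 2
  Position 8 ')': depth becomes 1
  Position 9 ')': depth becomes 0
Maximum depth reached: 2

2


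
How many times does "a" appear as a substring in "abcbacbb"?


Searching for "a" in "abcbacbb"
Scanning each position:
  Position 0: "a" => MATCH
  Position 1: "b" => no
  Position 2: "c" => no
  Position 3: "b" => no
  Position 4: "a" => MATCH
  Position 5: "c" => no
  Position 6: "b" => no
  Position 7: "b" => no
Total occurrences: 2

2


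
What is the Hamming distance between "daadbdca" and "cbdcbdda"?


Comparing "daadbdca" and "cbdcbdda" position by position:
  Position 0: 'd' vs 'c' => differ
  Position 1: 'a' vs 'b' => differ
  Position 2: 'a' vs 'd' => differ
  Position 3: 'd' vs 'c' => differ
  Position 4: 'b' vs 'b' => same
  Position 5: 'd' vs 'd' => same
  Position 6: 'c' vs 'd' => differ
  Position 7: 'a' vs 'a' => same
Total differences (Hamming distance): 5

5


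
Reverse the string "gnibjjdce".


Input: gnibjjdce
Reading characters right to left:
  Position 8: 'e'
  Position 7: 'c'
  Position 6: 'd'
  Position 5: 'j'
  Position 4: 'j'
  Position 3: 'b'
  Position 2: 'i'
  Position 1: 'n'
  Position 0: 'g'
Reversed: ecdjjbing

ecdjjbing


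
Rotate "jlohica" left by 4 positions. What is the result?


Input: "jlohica", rotate left by 4
First 4 characters: "jloh"
Remaining characters: "ica"
Concatenate remaining + first: "ica" + "jloh" = "icajloh"

icajloh


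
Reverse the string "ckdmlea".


Input: ckdmlea
Reading characters right to left:
  Position 6: 'a'
  Position 5: 'e'
  Position 4: 'l'
  Position 3: 'm'
  Position 2: 'd'
  Position 1: 'k'
  Position 0: 'c'
Reversed: aelmdkc

aelmdkc


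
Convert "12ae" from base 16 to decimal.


Input: "12ae" in base 16
Positional expansion:
  Digit '1' (value 1) x 16^3 = 4096
  Digit '2' (value 2) x 16^2 = 512
  Digit 'a' (value 10) x 16^1 = 160
  Digit 'e' (value 14) x 16^0 = 14
Sum = 4782

4782


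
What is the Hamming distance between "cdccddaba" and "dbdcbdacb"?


Comparing "cdccddaba" and "dbdcbdacb" position by position:
  Position 0: 'c' vs 'd' => differ
  Position 1: 'd' vs 'b' => differ
  Position 2: 'c' vs 'd' => differ
  Position 3: 'c' vs 'c' => same
  Position 4: 'd' vs 'b' => differ
  Position 5: 'd' vs 'd' => same
  Position 6: 'a' vs 'a' => same
  Position 7: 'b' vs 'c' => differ
  Position 8: 'a' vs 'b' => differ
Total differences (Hamming distance): 6

6


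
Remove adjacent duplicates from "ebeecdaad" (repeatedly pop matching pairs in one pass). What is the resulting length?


Input: ebeecdaad
Stack-based adjacent duplicate removal:
  Read 'e': push. Stack: e
  Read 'b': push. Stack: eb
  Read 'e': push. Stack: ebe
  Read 'e': matches stack top 'e' => pop. Stack: eb
  Read 'c': push. Stack: ebc
  Read 'd': push. Stack: ebcd
  Read 'a': push. Stack: ebcda
  Read 'a': matches stack top 'a' => pop. Stack: ebcd
  Read 'd': matches stack top 'd' => pop. Stack: ebc
Final stack: "ebc" (length 3)

3


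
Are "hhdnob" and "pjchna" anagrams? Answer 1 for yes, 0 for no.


Strings: "hhdnob", "pjchna"
Sorted first:  bdhhno
Sorted second: achjnp
Differ at position 0: 'b' vs 'a' => not anagrams

0


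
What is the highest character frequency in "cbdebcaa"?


Input: cbdebcaa
Character counts:
  'a': 2
  'b': 2
  'c': 2
  'd': 1
  'e': 1
Maximum frequency: 2

2


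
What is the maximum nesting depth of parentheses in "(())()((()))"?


Input: "(())()((()))"
Tracking depth:
  Position 0 '(': depth becomes 1
  Position 1 '(': depth becomes 2
  Position 2 ')': depth becomes 1
  Position 3 ')': depth becomes 0
  Position 4 '(': depth becomes 1
  Position 5 ')': depth becomes 0
  Position 6 '(': depth becomes 1
  Position 7 '(': depth becomes 2
  Position 8 '(': depth becomes 3
  Position 9 ')': depth becomes 2
  Position 10 ')': depth becomes 1
  Position 11 ')': depth becomes 0
Maximum depth reached: 3

3


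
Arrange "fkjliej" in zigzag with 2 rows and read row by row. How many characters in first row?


Zigzag "fkjliej" into 2 rows:
Placing characters:
  'f' => row 0
  'k' => row 1
  'j' => row 0
  'l' => row 1
  'i' => row 0
  'e' => row 1
  'j' => row 0
Rows:
  Row 0: "fjij"
  Row 1: "kle"
First row length: 4

4


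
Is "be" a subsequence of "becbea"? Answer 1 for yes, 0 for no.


Check if "be" is a subsequence of "becbea"
Greedy scan:
  Position 0 ('b'): matches sub[0] = 'b'
  Position 1 ('e'): matches sub[1] = 'e'
  Position 2 ('c'): no match needed
  Position 3 ('b'): no match needed
  Position 4 ('e'): no match needed
  Position 5 ('a'): no match needed
All 2 characters matched => is a subsequence

1


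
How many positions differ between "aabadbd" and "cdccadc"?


Comparing "aabadbd" and "cdccadc" position by position:
  Position 0: 'a' vs 'c' => DIFFER
  Position 1: 'a' vs 'd' => DIFFER
  Position 2: 'b' vs 'c' => DIFFER
  Position 3: 'a' vs 'c' => DIFFER
  Position 4: 'd' vs 'a' => DIFFER
  Position 5: 'b' vs 'd' => DIFFER
  Position 6: 'd' vs 'c' => DIFFER
Positions that differ: 7

7


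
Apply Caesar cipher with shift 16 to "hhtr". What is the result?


Caesar cipher: shift "hhtr" by 16
  'h' (pos 7) + 16 = pos 23 = 'x'
  'h' (pos 7) + 16 = pos 23 = 'x'
  't' (pos 19) + 16 = pos 9 = 'j'
  'r' (pos 17) + 16 = pos 7 = 'h'
Result: xxjh

xxjh


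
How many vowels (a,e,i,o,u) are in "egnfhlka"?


Input: egnfhlka
Checking each character:
  'e' at position 0: vowel (running total: 1)
  'g' at position 1: consonant
  'n' at position 2: consonant
  'f' at position 3: consonant
  'h' at position 4: consonant
  'l' at position 5: consonant
  'k' at position 6: consonant
  'a' at position 7: vowel (running total: 2)
Total vowels: 2

2


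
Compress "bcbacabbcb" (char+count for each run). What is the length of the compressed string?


Input: bcbacabbcb
Runs:
  'b' x 1 => "b1"
  'c' x 1 => "c1"
  'b' x 1 => "b1"
  'a' x 1 => "a1"
  'c' x 1 => "c1"
  'a' x 1 => "a1"
  'b' x 2 => "b2"
  'c' x 1 => "c1"
  'b' x 1 => "b1"
Compressed: "b1c1b1a1c1a1b2c1b1"
Compressed length: 18

18


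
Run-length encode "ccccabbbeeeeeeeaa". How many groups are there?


Input: ccccabbbeeeeeeeaa
Scanning for consecutive runs:
  Group 1: 'c' x 4 (positions 0-3)
  Group 2: 'a' x 1 (positions 4-4)
  Group 3: 'b' x 3 (positions 5-7)
  Group 4: 'e' x 7 (positions 8-14)
  Group 5: 'a' x 2 (positions 15-16)
Total groups: 5

5


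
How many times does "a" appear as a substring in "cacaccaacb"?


Searching for "a" in "cacaccaacb"
Scanning each position:
  Position 0: "c" => no
  Position 1: "a" => MATCH
  Position 2: "c" => no
  Position 3: "a" => MATCH
  Position 4: "c" => no
  Position 5: "c" => no
  Position 6: "a" => MATCH
  Position 7: "a" => MATCH
  Position 8: "c" => no
  Position 9: "b" => no
Total occurrences: 4

4


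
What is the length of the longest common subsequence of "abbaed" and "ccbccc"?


LCS of "abbaed" and "ccbccc"
DP table:
           c    c    b    c    c    c
      0    0    0    0    0    0    0
  a   0    0    0    0    0    0    0
  b   0    0    0    1    1    1    1
  b   0    0    0    1    1    1    1
  a   0    0    0    1    1    1    1
  e   0    0    0    1    1    1    1
  d   0    0    0    1    1    1    1
LCS length = dp[6][6] = 1

1
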